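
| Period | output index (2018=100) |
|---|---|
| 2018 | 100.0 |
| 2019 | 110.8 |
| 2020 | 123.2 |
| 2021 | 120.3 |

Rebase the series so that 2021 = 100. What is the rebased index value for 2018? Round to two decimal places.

83.13

Rebased(2018) = 100.0 / 120.3 × 100 = 83.1255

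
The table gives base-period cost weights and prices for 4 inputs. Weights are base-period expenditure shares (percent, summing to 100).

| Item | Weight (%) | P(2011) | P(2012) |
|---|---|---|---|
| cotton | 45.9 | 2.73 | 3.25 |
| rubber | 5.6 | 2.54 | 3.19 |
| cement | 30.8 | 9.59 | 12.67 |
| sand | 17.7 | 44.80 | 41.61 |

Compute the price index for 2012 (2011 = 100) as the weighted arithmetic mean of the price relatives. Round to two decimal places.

118.81

cotton: 45.9 × (3.25/2.73) = 45.9 × 1.190476 = 54.6429
rubber: 5.6 × (3.19/2.54) = 5.6 × 1.255906 = 7.0331
cement: 30.8 × (12.67/9.59) = 30.8 × 1.321168 = 40.6920
sand: 17.7 × (41.61/44.80) = 17.7 × 0.928795 = 16.4397
Index = Σ wᵢ·(p₁ᵢ/p₀ᵢ) = 54.6429 + 7.0331 + 40.6920 + 16.4397 = 118.8076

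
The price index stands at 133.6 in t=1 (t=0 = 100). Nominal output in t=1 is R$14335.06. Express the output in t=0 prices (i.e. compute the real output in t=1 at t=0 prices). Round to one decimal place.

10729.8

Real = Nominal ÷ (Index/100) = 14335.06 ÷ (133.6/100)
     = 14335.06 ÷ 1.336 = 10729.8353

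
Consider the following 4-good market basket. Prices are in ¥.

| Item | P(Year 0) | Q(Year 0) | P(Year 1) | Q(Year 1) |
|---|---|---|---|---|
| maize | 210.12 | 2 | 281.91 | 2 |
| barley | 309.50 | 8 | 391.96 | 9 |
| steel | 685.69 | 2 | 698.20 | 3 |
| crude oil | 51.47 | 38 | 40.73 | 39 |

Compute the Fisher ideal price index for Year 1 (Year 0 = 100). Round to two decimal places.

Laspeyres component (base-period weights):
ΣP(Year 1)Q(Year 0) = 281.91×2 + 391.96×8 + 698.20×2 + 40.73×38 = 563.82 + 3135.68 + 1396.4 + 1547.74 = 6643.64
ΣP(Year 0)Q(Year 0) = 210.12×2 + 309.50×8 + 685.69×2 + 51.47×38 = 420.24 + 2476 + 1371.38 + 1955.86 = 6223.48
L = 6643.64 / 6223.48 × 100 = 106.7512
Paasche component (current-period weights):
ΣP(Year 1)Q(Year 1) = 281.91×2 + 391.96×9 + 698.20×3 + 40.73×39 = 563.82 + 3527.64 + 2094.6 + 1588.47 = 7774.53
ΣP(Year 0)Q(Year 1) = 210.12×2 + 309.50×9 + 685.69×3 + 51.47×39 = 420.24 + 2785.5 + 2057.07 + 2007.33 = 7270.14
P = 7774.53 / 7270.14 × 100 = 106.9378
Fisher = √(L × P) = √(106.7512 × 106.9378) = 106.8445

106.84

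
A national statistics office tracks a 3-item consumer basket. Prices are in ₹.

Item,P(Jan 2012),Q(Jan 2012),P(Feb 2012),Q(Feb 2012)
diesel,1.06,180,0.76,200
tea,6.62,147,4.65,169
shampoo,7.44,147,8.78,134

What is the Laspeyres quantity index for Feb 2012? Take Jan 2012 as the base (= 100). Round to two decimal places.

Laspeyres quantity index uses base-period prices as weights.
ΣP(Jan 2012)·Q(Feb 2012) = 1.06×200 + 6.62×169 + 7.44×134 = 212 + 1118.78 + 996.96 = 2327.74
ΣP(Jan 2012)·Q(Jan 2012) = 1.06×180 + 6.62×147 + 7.44×147 = 190.8 + 973.14 + 1093.68 = 2257.62
Index = 2327.74 / 2257.62 × 100 = 103.1059

103.11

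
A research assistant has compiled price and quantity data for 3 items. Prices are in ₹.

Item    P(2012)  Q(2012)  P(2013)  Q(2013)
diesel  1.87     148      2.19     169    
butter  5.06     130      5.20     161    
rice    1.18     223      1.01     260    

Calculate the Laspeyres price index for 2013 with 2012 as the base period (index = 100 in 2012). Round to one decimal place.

102.3

Laspeyres price index uses base-period quantities as weights.
ΣP(2013)·Q(2012) = 2.19×148 + 5.20×130 + 1.01×223 = 324.12 + 676 + 225.23 = 1225.35
ΣP(2012)·Q(2012) = 1.87×148 + 5.06×130 + 1.18×223 = 276.76 + 657.8 + 263.14 = 1197.7
Index = 1225.35 / 1197.7 × 100 = 102.3086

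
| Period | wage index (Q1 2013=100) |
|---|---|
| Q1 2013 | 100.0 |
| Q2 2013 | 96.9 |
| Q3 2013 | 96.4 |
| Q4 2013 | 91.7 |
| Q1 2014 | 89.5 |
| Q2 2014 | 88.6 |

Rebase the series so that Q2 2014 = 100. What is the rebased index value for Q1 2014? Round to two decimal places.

Rebased(Q1 2014) = 89.5 / 88.6 × 100 = 101.0158

101.02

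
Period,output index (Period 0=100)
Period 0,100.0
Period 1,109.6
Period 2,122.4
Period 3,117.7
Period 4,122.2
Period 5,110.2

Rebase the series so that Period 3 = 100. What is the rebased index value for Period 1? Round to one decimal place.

93.1

Rebased(Period 1) = 109.6 / 117.7 × 100 = 93.1181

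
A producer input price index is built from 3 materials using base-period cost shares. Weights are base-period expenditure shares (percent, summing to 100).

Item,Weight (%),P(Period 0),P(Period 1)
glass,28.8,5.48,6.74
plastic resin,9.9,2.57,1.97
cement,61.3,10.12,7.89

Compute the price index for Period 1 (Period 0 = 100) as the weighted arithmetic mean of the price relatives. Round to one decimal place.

glass: 28.8 × (6.74/5.48) = 28.8 × 1.229927 = 35.4219
plastic resin: 9.9 × (1.97/2.57) = 9.9 × 0.766537 = 7.5887
cement: 61.3 × (7.89/10.12) = 61.3 × 0.779644 = 47.7922
Index = Σ wᵢ·(p₁ᵢ/p₀ᵢ) = 35.4219 + 7.5887 + 47.7922 = 90.8028

90.8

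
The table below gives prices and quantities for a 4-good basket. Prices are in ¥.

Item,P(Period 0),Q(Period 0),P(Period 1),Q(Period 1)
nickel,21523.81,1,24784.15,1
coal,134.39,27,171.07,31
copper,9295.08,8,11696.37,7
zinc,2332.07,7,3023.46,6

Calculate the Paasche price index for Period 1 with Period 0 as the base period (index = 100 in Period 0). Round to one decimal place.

Paasche price index uses current-period quantities as weights.
ΣP(Period 1)·Q(Period 1) = 24784.15×1 + 171.07×31 + 11696.37×7 + 3023.46×6 = 24784.15 + 5303.17 + 81874.59 + 18140.76 = 130102.67
ΣP(Period 0)·Q(Period 1) = 21523.81×1 + 134.39×31 + 9295.08×7 + 2332.07×6 = 21523.81 + 4166.09 + 65065.56 + 13992.42 = 104747.88
Index = 130102.67 / 104747.88 × 100 = 124.2055

124.2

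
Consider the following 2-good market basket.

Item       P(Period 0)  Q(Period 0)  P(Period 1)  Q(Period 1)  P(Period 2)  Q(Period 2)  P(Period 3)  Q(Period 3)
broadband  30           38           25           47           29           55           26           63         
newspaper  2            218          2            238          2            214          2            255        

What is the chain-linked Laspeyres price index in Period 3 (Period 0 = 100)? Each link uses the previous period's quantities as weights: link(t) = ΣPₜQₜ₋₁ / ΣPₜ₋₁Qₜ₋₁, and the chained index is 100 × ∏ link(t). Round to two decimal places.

89.97

Link Period 0→Period 1:
ΣP(Period 1)Q(Period 0) = 25×38 + 2×218 = 950 + 436 = 1386
ΣP(Period 0)Q(Period 0) = 30×38 + 2×218 = 1140 + 436 = 1576
link = 1386/1576 = 0.879442
Link Period 1→Period 2:
ΣP(Period 2)Q(Period 1) = 29×47 + 2×238 = 1363 + 476 = 1839
ΣP(Period 1)Q(Period 1) = 25×47 + 2×238 = 1175 + 476 = 1651
link = 1839/1651 = 1.113870
Link Period 2→Period 3:
ΣP(Period 3)Q(Period 2) = 26×55 + 2×214 = 1430 + 428 = 1858
ΣP(Period 2)Q(Period 2) = 29×55 + 2×214 = 1595 + 428 = 2023
link = 1858/2023 = 0.918438
Chained index = 100 × 0.879442 × 1.113870 × 0.918438 = 89.9687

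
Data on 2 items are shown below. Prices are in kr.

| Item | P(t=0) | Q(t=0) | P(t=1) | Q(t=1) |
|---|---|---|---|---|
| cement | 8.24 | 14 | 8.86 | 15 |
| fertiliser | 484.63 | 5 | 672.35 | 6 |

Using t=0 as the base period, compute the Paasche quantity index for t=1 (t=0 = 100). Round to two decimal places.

Paasche quantity index uses current-period prices as weights.
ΣP(t=1)·Q(t=1) = 8.86×15 + 672.35×6 = 132.9 + 4034.1 = 4167
ΣP(t=1)·Q(t=0) = 8.86×14 + 672.35×5 = 124.04 + 3361.75 = 3485.79
Index = 4167 / 3485.79 × 100 = 119.5425

119.54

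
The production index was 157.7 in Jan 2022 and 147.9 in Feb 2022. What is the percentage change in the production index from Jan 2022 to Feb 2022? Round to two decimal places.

-6.21%

Change = (147.9 − 157.7) / 157.7 × 100
       = -9.8 / 157.7 × 100 = -6.2143%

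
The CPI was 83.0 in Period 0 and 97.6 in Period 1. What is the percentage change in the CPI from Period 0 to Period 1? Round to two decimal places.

17.59%

Change = (97.6 − 83.0) / 83.0 × 100
       = 14.6 / 83.0 × 100 = 17.5904%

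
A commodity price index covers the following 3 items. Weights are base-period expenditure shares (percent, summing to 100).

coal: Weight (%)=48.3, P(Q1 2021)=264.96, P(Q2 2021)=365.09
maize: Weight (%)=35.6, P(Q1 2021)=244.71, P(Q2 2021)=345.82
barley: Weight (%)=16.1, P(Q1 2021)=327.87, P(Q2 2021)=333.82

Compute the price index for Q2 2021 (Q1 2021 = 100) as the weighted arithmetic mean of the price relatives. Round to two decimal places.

coal: 48.3 × (365.09/264.96) = 48.3 × 1.377906 = 66.5529
maize: 35.6 × (345.82/244.71) = 35.6 × 1.413183 = 50.3093
barley: 16.1 × (333.82/327.87) = 16.1 × 1.018147 = 16.3922
Index = Σ wᵢ·(p₁ᵢ/p₀ᵢ) = 66.5529 + 50.3093 + 16.3922 = 133.2544

133.25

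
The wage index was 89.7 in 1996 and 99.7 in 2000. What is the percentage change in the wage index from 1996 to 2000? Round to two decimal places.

11.15%

Change = (99.7 − 89.7) / 89.7 × 100
       = 10.0 / 89.7 × 100 = 11.1483%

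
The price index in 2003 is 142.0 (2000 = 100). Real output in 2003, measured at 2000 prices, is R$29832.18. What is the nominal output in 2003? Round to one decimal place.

Nominal = Real × (Index/100) = 29832.18 × (142.0/100)
        = 29832.18 × 1.420 = 42361.6956

42361.7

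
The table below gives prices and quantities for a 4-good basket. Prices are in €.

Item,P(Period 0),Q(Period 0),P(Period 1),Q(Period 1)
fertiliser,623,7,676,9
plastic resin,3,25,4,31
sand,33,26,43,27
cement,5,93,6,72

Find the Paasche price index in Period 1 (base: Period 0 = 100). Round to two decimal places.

112.23

Paasche price index uses current-period quantities as weights.
ΣP(Period 1)·Q(Period 1) = 676×9 + 4×31 + 43×27 + 6×72 = 6084 + 124 + 1161 + 432 = 7801
ΣP(Period 0)·Q(Period 1) = 623×9 + 3×31 + 33×27 + 5×72 = 5607 + 93 + 891 + 360 = 6951
Index = 7801 / 6951 × 100 = 112.2285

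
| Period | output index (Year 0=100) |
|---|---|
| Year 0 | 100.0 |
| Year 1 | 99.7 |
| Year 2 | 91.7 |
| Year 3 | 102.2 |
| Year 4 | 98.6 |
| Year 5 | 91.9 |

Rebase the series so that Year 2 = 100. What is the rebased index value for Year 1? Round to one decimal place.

Rebased(Year 1) = 99.7 / 91.7 × 100 = 108.7241

108.7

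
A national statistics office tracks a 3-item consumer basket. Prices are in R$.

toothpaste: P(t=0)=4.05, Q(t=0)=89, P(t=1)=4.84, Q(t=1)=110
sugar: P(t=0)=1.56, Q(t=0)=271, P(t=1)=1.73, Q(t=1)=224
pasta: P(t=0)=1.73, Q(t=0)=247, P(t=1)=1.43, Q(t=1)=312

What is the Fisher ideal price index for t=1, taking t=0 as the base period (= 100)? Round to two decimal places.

102.92

Laspeyres component (base-period weights):
ΣP(t=1)Q(t=0) = 4.84×89 + 1.73×271 + 1.43×247 = 430.76 + 468.83 + 353.21 = 1252.8
ΣP(t=0)Q(t=0) = 4.05×89 + 1.56×271 + 1.73×247 = 360.45 + 422.76 + 427.31 = 1210.52
L = 1252.8 / 1210.52 × 100 = 103.4927
Paasche component (current-period weights):
ΣP(t=1)Q(t=1) = 4.84×110 + 1.73×224 + 1.43×312 = 532.4 + 387.52 + 446.16 = 1366.08
ΣP(t=0)Q(t=1) = 4.05×110 + 1.56×224 + 1.73×312 = 445.5 + 349.44 + 539.76 = 1334.7
P = 1366.08 / 1334.7 × 100 = 102.3511
Fisher = √(L × P) = √(103.4927 × 102.3511) = 102.9203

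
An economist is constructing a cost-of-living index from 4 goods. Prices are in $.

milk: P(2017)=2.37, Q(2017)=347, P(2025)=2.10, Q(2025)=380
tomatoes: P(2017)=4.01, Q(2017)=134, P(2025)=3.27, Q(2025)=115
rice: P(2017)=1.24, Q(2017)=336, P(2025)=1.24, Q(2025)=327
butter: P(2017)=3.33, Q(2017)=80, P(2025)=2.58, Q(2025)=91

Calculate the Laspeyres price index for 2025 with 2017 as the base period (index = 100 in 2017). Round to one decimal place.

Laspeyres price index uses base-period quantities as weights.
ΣP(2025)·Q(2017) = 2.10×347 + 3.27×134 + 1.24×336 + 2.58×80 = 728.7 + 438.18 + 416.64 + 206.4 = 1789.92
ΣP(2017)·Q(2017) = 2.37×347 + 4.01×134 + 1.24×336 + 3.33×80 = 822.39 + 537.34 + 416.64 + 266.4 = 2042.77
Index = 1789.92 / 2042.77 × 100 = 87.6222

87.6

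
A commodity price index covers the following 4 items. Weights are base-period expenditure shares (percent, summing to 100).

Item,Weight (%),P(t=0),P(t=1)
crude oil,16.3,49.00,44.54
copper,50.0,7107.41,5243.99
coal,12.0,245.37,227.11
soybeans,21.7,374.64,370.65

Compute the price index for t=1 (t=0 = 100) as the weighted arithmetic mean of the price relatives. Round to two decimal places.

crude oil: 16.3 × (44.54/49.00) = 16.3 × 0.908980 = 14.8164
copper: 50.0 × (5243.99/7107.41) = 50.0 × 0.737820 = 36.8910
coal: 12.0 × (227.11/245.37) = 12.0 × 0.925582 = 11.1070
soybeans: 21.7 × (370.65/374.64) = 21.7 × 0.989350 = 21.4689
Index = Σ wᵢ·(p₁ᵢ/p₀ᵢ) = 14.8164 + 36.8910 + 11.1070 + 21.4689 = 84.2832

84.28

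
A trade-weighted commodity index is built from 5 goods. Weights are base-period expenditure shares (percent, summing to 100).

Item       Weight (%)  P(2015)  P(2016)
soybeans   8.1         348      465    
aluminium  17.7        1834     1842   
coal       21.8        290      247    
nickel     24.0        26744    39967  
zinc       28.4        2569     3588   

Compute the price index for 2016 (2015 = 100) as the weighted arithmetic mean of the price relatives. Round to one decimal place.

soybeans: 8.1 × (465/348) = 8.1 × 1.336207 = 10.8233
aluminium: 17.7 × (1842/1834) = 17.7 × 1.004362 = 17.7772
coal: 21.8 × (247/290) = 21.8 × 0.851724 = 18.5676
nickel: 24.0 × (39967/26744) = 24.0 × 1.494429 = 35.8663
zinc: 28.4 × (3588/2569) = 28.4 × 1.396652 = 39.6649
Index = Σ wᵢ·(p₁ᵢ/p₀ᵢ) = 10.8233 + 17.7772 + 18.5676 + 35.8663 + 39.6649 = 122.6993

122.7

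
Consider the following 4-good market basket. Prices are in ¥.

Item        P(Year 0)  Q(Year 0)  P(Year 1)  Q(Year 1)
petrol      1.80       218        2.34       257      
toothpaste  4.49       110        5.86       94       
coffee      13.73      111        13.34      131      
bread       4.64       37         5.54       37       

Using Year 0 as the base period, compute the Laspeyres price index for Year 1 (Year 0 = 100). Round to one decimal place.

110.0

Laspeyres price index uses base-period quantities as weights.
ΣP(Year 1)·Q(Year 0) = 2.34×218 + 5.86×110 + 13.34×111 + 5.54×37 = 510.12 + 644.6 + 1480.74 + 204.98 = 2840.44
ΣP(Year 0)·Q(Year 0) = 1.80×218 + 4.49×110 + 13.73×111 + 4.64×37 = 392.4 + 493.9 + 1524.03 + 171.68 = 2582.01
Index = 2840.44 / 2582.01 × 100 = 110.0089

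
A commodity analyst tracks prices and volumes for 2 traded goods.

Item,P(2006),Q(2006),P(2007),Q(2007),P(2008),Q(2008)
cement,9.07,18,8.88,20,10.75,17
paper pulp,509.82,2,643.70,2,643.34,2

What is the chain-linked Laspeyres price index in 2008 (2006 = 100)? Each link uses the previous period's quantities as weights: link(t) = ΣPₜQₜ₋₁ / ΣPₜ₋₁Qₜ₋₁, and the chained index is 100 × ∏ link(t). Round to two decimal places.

125.41

Link 2006→2007:
ΣP(2007)Q(2006) = 8.88×18 + 643.70×2 = 159.84 + 1287.4 = 1447.24
ΣP(2006)Q(2006) = 9.07×18 + 509.82×2 = 163.26 + 1019.64 = 1182.9
link = 1447.24/1182.9 = 1.223468
Link 2007→2008:
ΣP(2008)Q(2007) = 10.75×20 + 643.34×2 = 215 + 1286.68 = 1501.68
ΣP(2007)Q(2007) = 8.88×20 + 643.70×2 = 177.6 + 1287.4 = 1465
link = 1501.68/1465 = 1.025038
Chained index = 100 × 1.223468 × 1.025038 = 125.4100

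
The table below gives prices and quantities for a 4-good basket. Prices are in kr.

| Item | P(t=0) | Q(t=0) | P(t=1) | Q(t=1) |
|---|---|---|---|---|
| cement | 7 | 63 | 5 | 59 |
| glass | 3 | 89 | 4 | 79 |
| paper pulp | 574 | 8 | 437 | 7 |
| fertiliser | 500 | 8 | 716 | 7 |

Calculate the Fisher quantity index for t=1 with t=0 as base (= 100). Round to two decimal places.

Laspeyres component (base-period weights):
ΣP(t=0)Q(t=1) = 7×59 + 3×79 + 574×7 + 500×7 = 413 + 237 + 4018 + 3500 = 8168
ΣP(t=0)Q(t=0) = 7×63 + 3×89 + 574×8 + 500×8 = 441 + 267 + 4592 + 4000 = 9300
L = 8168 / 9300 × 100 = 87.8280
Paasche component (current-period weights):
ΣP(t=1)Q(t=1) = 5×59 + 4×79 + 437×7 + 716×7 = 295 + 316 + 3059 + 5012 = 8682
ΣP(t=1)Q(t=0) = 5×63 + 4×89 + 437×8 + 716×8 = 315 + 356 + 3496 + 5728 = 9895
P = 8682 / 9895 × 100 = 87.7413
Fisher = √(L × P) = √(87.8280 × 87.7413) = 87.7846

87.78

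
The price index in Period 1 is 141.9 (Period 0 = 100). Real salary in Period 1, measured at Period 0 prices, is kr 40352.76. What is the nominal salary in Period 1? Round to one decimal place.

Nominal = Real × (Index/100) = 40352.76 × (141.9/100)
        = 40352.76 × 1.419 = 57260.5664

57260.6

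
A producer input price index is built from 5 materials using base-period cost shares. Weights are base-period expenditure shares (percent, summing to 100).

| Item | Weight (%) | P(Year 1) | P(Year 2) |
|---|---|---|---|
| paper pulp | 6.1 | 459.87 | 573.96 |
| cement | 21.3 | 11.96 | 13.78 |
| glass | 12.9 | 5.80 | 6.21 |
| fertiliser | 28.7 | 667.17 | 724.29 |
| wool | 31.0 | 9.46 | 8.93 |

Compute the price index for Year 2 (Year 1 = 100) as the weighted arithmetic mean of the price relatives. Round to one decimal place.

paper pulp: 6.1 × (573.96/459.87) = 6.1 × 1.248092 = 7.6134
cement: 21.3 × (13.78/11.96) = 21.3 × 1.152174 = 24.5413
glass: 12.9 × (6.21/5.80) = 12.9 × 1.070690 = 13.8119
fertiliser: 28.7 × (724.29/667.17) = 28.7 × 1.085615 = 31.1572
wool: 31.0 × (8.93/9.46) = 31.0 × 0.943975 = 29.2632
Index = Σ wᵢ·(p₁ᵢ/p₀ᵢ) = 7.6134 + 24.5413 + 13.8119 + 31.1572 + 29.2632 = 106.3869

106.4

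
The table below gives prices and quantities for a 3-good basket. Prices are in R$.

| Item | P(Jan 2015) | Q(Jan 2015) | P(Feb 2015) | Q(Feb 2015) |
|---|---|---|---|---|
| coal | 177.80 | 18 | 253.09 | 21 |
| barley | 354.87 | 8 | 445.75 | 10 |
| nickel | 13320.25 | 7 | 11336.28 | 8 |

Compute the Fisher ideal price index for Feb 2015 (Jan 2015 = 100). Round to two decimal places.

Laspeyres component (base-period weights):
ΣP(Feb 2015)Q(Jan 2015) = 253.09×18 + 445.75×8 + 11336.28×7 = 4555.62 + 3566 + 79353.96 = 87475.58
ΣP(Jan 2015)Q(Jan 2015) = 177.80×18 + 354.87×8 + 13320.25×7 = 3200.4 + 2838.96 + 93241.75 = 99281.11
L = 87475.58 / 99281.11 × 100 = 88.1090
Paasche component (current-period weights):
ΣP(Feb 2015)Q(Feb 2015) = 253.09×21 + 445.75×10 + 11336.28×8 = 5314.89 + 4457.5 + 90690.24 = 100462.63
ΣP(Jan 2015)Q(Feb 2015) = 177.80×21 + 354.87×10 + 13320.25×8 = 3733.8 + 3548.7 + 106562 = 113844.5
P = 100462.63 / 113844.5 × 100 = 88.2455
Fisher = √(L × P) = √(88.1090 × 88.2455) = 88.1772

88.18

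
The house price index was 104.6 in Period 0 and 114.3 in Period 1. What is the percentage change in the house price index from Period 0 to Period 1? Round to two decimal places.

9.27%

Change = (114.3 − 104.6) / 104.6 × 100
       = 9.7 / 104.6 × 100 = 9.2734%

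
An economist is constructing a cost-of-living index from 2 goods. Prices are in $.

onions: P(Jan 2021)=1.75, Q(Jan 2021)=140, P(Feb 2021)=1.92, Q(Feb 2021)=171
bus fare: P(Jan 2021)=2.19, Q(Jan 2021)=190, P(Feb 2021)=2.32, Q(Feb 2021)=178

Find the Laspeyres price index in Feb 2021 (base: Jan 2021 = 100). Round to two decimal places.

Laspeyres price index uses base-period quantities as weights.
ΣP(Feb 2021)·Q(Jan 2021) = 1.92×140 + 2.32×190 = 268.8 + 440.8 = 709.6
ΣP(Jan 2021)·Q(Jan 2021) = 1.75×140 + 2.19×190 = 245 + 416.1 = 661.1
Index = 709.6 / 661.1 × 100 = 107.3363

107.34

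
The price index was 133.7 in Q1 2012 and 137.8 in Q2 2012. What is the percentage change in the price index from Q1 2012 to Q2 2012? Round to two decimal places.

Change = (137.8 − 133.7) / 133.7 × 100
       = 4.1 / 133.7 × 100 = 3.0666%

3.07%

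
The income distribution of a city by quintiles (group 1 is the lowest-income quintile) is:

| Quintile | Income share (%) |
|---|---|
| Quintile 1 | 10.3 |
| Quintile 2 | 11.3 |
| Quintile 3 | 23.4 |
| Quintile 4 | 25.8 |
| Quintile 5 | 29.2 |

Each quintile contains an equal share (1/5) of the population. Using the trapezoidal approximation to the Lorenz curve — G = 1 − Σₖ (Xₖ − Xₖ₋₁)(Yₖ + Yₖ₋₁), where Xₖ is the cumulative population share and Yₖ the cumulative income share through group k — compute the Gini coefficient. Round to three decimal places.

0.209

Cumulative income shares Yₖ: 0.1030, 0.2160, 0.4500, 0.7080, 1.0000
Σ (Xₖ−Xₖ₋₁)(Yₖ+Yₖ₋₁) = (1/5)(0.1030+0.0000) + (1/5)(0.2160+0.1030) + (1/5)(0.4500+0.2160) + (1/5)(0.7080+0.4500) + (1/5)(1.0000+0.7080)
  = 0.0206 + 0.0638 + 0.1332 + 0.2316 + 0.3416 = 0.7908
G = 1 − 0.7908 = 0.2092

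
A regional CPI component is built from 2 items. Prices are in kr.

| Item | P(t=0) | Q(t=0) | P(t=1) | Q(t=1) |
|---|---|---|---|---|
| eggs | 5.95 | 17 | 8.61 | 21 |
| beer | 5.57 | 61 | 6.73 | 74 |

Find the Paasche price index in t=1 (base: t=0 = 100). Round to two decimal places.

Paasche price index uses current-period quantities as weights.
ΣP(t=1)·Q(t=1) = 8.61×21 + 6.73×74 = 180.81 + 498.02 = 678.83
ΣP(t=0)·Q(t=1) = 5.95×21 + 5.57×74 = 124.95 + 412.18 = 537.13
Index = 678.83 / 537.13 × 100 = 126.3810

126.38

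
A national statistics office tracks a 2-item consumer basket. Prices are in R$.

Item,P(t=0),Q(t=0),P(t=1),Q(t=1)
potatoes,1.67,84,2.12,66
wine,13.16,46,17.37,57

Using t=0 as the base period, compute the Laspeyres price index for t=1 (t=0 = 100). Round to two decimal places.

Laspeyres price index uses base-period quantities as weights.
ΣP(t=1)·Q(t=0) = 2.12×84 + 17.37×46 = 178.08 + 799.02 = 977.1
ΣP(t=0)·Q(t=0) = 1.67×84 + 13.16×46 = 140.28 + 605.36 = 745.64
Index = 977.1 / 745.64 × 100 = 131.0418

131.04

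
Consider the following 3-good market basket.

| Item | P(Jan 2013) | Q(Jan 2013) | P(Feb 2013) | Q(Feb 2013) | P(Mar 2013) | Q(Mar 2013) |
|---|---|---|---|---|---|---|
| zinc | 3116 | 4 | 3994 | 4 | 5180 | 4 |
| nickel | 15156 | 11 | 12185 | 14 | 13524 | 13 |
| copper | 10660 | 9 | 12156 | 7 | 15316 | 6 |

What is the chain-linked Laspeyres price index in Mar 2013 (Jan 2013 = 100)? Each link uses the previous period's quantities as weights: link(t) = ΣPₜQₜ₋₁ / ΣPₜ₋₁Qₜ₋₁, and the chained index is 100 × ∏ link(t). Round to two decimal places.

110.12

Link Jan 2013→Feb 2013:
ΣP(Feb 2013)Q(Jan 2013) = 3994×4 + 12185×11 + 12156×9 = 15976 + 134035 + 109404 = 259415
ΣP(Jan 2013)Q(Jan 2013) = 3116×4 + 15156×11 + 10660×9 = 12464 + 166716 + 95940 = 275120
link = 259415/275120 = 0.942916
Link Feb 2013→Mar 2013:
ΣP(Mar 2013)Q(Feb 2013) = 5180×4 + 13524×14 + 15316×7 = 20720 + 189336 + 107212 = 317268
ΣP(Feb 2013)Q(Feb 2013) = 3994×4 + 12185×14 + 12156×7 = 15976 + 170590 + 85092 = 271658
link = 317268/271658 = 1.167895
Chained index = 100 × 0.942916 × 1.167895 = 110.1227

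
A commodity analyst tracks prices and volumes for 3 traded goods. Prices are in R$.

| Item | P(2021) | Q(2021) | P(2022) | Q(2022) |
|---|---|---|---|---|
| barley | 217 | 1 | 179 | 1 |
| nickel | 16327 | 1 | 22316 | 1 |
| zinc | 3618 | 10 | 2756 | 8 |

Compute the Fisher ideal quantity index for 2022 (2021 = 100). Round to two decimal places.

Laspeyres component (base-period weights):
ΣP(2021)Q(2022) = 217×1 + 16327×1 + 3618×8 = 217 + 16327 + 28944 = 45488
ΣP(2021)Q(2021) = 217×1 + 16327×1 + 3618×10 = 217 + 16327 + 36180 = 52724
L = 45488 / 52724 × 100 = 86.2757
Paasche component (current-period weights):
ΣP(2022)Q(2022) = 179×1 + 22316×1 + 2756×8 = 179 + 22316 + 22048 = 44543
ΣP(2022)Q(2021) = 179×1 + 22316×1 + 2756×10 = 179 + 22316 + 27560 = 50055
P = 44543 / 50055 × 100 = 88.9881
Fisher = √(L × P) = √(86.2757 × 88.9881) = 87.6214

87.62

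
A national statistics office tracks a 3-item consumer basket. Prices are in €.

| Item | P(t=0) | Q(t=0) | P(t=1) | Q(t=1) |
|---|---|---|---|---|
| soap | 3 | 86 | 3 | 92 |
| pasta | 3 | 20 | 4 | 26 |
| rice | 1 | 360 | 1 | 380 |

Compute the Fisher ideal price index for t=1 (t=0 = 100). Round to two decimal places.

Laspeyres component (base-period weights):
ΣP(t=1)Q(t=0) = 3×86 + 4×20 + 1×360 = 258 + 80 + 360 = 698
ΣP(t=0)Q(t=0) = 3×86 + 3×20 + 1×360 = 258 + 60 + 360 = 678
L = 698 / 678 × 100 = 102.9499
Paasche component (current-period weights):
ΣP(t=1)Q(t=1) = 3×92 + 4×26 + 1×380 = 276 + 104 + 380 = 760
ΣP(t=0)Q(t=1) = 3×92 + 3×26 + 1×380 = 276 + 78 + 380 = 734
P = 760 / 734 × 100 = 103.5422
Fisher = √(L × P) = √(102.9499 × 103.5422) = 103.2456

103.25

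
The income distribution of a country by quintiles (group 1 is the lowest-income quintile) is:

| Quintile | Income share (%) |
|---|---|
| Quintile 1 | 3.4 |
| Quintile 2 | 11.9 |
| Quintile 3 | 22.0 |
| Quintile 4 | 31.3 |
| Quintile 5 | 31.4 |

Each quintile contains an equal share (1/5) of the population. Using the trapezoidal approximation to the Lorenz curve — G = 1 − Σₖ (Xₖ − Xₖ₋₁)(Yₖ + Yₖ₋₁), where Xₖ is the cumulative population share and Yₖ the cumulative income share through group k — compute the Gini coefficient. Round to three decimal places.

0.302

Cumulative income shares Yₖ: 0.0340, 0.1530, 0.3730, 0.6860, 1.0000
Σ (Xₖ−Xₖ₋₁)(Yₖ+Yₖ₋₁) = (1/5)(0.0340+0.0000) + (1/5)(0.1530+0.0340) + (1/5)(0.3730+0.1530) + (1/5)(0.6860+0.3730) + (1/5)(1.0000+0.6860)
  = 0.0068 + 0.0374 + 0.1052 + 0.2118 + 0.3372 = 0.6984
G = 1 − 0.6984 = 0.3016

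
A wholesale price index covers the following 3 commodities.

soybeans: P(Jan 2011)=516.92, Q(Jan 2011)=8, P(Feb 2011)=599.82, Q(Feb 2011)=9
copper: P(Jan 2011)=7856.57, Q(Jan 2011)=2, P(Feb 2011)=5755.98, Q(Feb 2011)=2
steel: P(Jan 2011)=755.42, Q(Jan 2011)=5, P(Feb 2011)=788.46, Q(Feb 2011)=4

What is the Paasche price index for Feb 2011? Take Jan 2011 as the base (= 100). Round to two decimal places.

85.79

Paasche price index uses current-period quantities as weights.
ΣP(Feb 2011)·Q(Feb 2011) = 599.82×9 + 5755.98×2 + 788.46×4 = 5398.38 + 11511.96 + 3153.84 = 20064.18
ΣP(Jan 2011)·Q(Feb 2011) = 516.92×9 + 7856.57×2 + 755.42×4 = 4652.28 + 15713.14 + 3021.68 = 23387.1
Index = 20064.18 / 23387.1 × 100 = 85.7917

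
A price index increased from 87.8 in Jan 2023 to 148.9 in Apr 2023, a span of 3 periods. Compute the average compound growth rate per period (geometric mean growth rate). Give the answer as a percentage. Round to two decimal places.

19.25%

Growth factor = (148.9/87.8)^(1/3) = (1.695900)^(1/3) = 1.192523
Growth rate = 1.192523 − 1 = 0.192523 = 19.2523%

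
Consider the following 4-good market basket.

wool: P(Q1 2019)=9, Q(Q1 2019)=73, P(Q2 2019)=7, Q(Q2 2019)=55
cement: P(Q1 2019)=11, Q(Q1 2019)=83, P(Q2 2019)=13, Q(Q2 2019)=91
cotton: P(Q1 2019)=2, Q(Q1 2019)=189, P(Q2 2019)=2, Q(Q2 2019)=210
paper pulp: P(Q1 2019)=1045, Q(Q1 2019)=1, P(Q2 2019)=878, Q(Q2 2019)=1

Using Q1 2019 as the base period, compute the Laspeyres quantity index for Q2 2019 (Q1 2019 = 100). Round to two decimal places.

98.93

Laspeyres quantity index uses base-period prices as weights.
ΣP(Q1 2019)·Q(Q2 2019) = 9×55 + 11×91 + 2×210 + 1045×1 = 495 + 1001 + 420 + 1045 = 2961
ΣP(Q1 2019)·Q(Q1 2019) = 9×73 + 11×83 + 2×189 + 1045×1 = 657 + 913 + 378 + 1045 = 2993
Index = 2961 / 2993 × 100 = 98.9308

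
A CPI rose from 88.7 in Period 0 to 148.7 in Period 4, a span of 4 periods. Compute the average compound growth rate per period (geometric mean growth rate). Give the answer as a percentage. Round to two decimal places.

13.79%

Growth factor = (148.7/88.7)^(1/4) = (1.676437)^(1/4) = 1.137881
Growth rate = 1.137881 − 1 = 0.137881 = 13.7881%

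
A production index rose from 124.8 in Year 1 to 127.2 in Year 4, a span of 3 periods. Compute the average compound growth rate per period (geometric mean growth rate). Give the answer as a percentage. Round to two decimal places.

Growth factor = (127.2/124.8)^(1/3) = (1.019231)^(1/3) = 1.006370
Growth rate = 1.006370 − 1 = 0.006370 = 0.6370%

0.64%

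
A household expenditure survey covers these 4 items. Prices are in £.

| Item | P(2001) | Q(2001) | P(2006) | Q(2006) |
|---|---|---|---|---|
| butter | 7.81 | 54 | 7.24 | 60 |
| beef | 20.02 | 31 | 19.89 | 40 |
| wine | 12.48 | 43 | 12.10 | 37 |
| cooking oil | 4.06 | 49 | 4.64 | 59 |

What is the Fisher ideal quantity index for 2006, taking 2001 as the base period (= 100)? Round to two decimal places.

Laspeyres component (base-period weights):
ΣP(2001)Q(2006) = 7.81×60 + 20.02×40 + 12.48×37 + 4.06×59 = 468.6 + 800.8 + 461.76 + 239.54 = 1970.7
ΣP(2001)Q(2001) = 7.81×54 + 20.02×31 + 12.48×43 + 4.06×49 = 421.74 + 620.62 + 536.64 + 198.94 = 1777.94
L = 1970.7 / 1777.94 × 100 = 110.8418
Paasche component (current-period weights):
ΣP(2006)Q(2006) = 7.24×60 + 19.89×40 + 12.10×37 + 4.64×59 = 434.4 + 795.6 + 447.7 + 273.76 = 1951.46
ΣP(2006)Q(2001) = 7.24×54 + 19.89×31 + 12.10×43 + 4.64×49 = 390.96 + 616.59 + 520.3 + 227.36 = 1755.21
P = 1951.46 / 1755.21 × 100 = 111.1810
Fisher = √(L × P) = √(110.8418 × 111.1810) = 111.0112

111.01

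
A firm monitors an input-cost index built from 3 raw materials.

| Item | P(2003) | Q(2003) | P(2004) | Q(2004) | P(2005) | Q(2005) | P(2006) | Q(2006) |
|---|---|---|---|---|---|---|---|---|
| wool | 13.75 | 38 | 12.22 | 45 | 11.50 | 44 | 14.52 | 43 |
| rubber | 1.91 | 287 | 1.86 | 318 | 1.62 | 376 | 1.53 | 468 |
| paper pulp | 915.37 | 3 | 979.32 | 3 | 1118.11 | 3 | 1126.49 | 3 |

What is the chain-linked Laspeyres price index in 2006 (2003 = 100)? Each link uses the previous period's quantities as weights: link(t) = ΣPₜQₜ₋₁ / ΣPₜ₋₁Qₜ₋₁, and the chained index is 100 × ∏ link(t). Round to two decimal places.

Link 2003→2004:
ΣP(2004)Q(2003) = 12.22×38 + 1.86×287 + 979.32×3 = 464.36 + 533.82 + 2937.96 = 3936.14
ΣP(2003)Q(2003) = 13.75×38 + 1.91×287 + 915.37×3 = 522.5 + 548.17 + 2746.11 = 3816.78
link = 3936.14/3816.78 = 1.031272
Link 2004→2005:
ΣP(2005)Q(2004) = 11.50×45 + 1.62×318 + 1118.11×3 = 517.5 + 515.16 + 3354.33 = 4386.99
ΣP(2004)Q(2004) = 12.22×45 + 1.86×318 + 979.32×3 = 549.9 + 591.48 + 2937.96 = 4079.34
link = 4386.99/4079.34 = 1.075417
Link 2005→2006:
ΣP(2006)Q(2005) = 14.52×44 + 1.53×376 + 1126.49×3 = 638.88 + 575.28 + 3379.47 = 4593.63
ΣP(2005)Q(2005) = 11.50×44 + 1.62×376 + 1118.11×3 = 506 + 609.12 + 3354.33 = 4469.45
link = 4593.63/4469.45 = 1.027784
Chained index = 100 × 1.031272 × 1.075417 × 1.027784 = 113.9861

113.99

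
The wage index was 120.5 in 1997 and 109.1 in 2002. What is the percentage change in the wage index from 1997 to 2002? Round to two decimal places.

-9.46%

Change = (109.1 − 120.5) / 120.5 × 100
       = -11.4 / 120.5 × 100 = -9.4606%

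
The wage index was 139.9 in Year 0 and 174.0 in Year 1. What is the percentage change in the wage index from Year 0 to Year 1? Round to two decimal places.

Change = (174.0 − 139.9) / 139.9 × 100
       = 34.1 / 139.9 × 100 = 24.3746%

24.37%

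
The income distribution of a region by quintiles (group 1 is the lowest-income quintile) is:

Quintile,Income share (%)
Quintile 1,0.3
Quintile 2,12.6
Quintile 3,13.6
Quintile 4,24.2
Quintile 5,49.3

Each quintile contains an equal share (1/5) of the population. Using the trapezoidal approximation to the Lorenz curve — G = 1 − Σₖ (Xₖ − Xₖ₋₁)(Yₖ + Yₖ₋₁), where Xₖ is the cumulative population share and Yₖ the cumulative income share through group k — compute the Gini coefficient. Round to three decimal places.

Cumulative income shares Yₖ: 0.0030, 0.1290, 0.2650, 0.5070, 1.0000
Σ (Xₖ−Xₖ₋₁)(Yₖ+Yₖ₋₁) = (1/5)(0.0030+0.0000) + (1/5)(0.1290+0.0030) + (1/5)(0.2650+0.1290) + (1/5)(0.5070+0.2650) + (1/5)(1.0000+0.5070)
  = 0.0006 + 0.0264 + 0.0788 + 0.1544 + 0.3014 = 0.5616
G = 1 − 0.5616 = 0.4384

0.438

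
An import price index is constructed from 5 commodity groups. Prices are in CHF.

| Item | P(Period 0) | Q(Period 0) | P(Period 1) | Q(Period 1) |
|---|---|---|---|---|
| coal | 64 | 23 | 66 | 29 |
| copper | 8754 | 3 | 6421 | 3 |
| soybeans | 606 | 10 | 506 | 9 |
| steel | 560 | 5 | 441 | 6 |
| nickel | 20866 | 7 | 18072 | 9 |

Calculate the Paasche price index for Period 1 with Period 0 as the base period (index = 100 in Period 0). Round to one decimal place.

Paasche price index uses current-period quantities as weights.
ΣP(Period 1)·Q(Period 1) = 66×29 + 6421×3 + 506×9 + 441×6 + 18072×9 = 1914 + 19263 + 4554 + 2646 + 162648 = 191025
ΣP(Period 0)·Q(Period 1) = 64×29 + 8754×3 + 606×9 + 560×6 + 20866×9 = 1856 + 26262 + 5454 + 3360 + 187794 = 224726
Index = 191025 / 224726 × 100 = 85.0035

85.0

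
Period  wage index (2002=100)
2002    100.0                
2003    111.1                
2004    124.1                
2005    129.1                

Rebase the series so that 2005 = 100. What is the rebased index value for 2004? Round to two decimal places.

Rebased(2004) = 124.1 / 129.1 × 100 = 96.1270

96.13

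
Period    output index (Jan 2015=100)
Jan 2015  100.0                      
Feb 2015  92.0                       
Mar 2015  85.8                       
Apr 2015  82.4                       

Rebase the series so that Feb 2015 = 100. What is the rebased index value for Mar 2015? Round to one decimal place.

Rebased(Mar 2015) = 85.8 / 92.0 × 100 = 93.2609

93.3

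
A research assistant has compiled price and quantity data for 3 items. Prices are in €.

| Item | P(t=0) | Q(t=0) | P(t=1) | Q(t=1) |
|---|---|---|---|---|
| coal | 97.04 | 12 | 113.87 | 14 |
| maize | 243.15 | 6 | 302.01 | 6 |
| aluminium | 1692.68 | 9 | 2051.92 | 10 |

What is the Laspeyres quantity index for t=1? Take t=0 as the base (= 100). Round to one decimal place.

110.6

Laspeyres quantity index uses base-period prices as weights.
ΣP(t=0)·Q(t=1) = 97.04×14 + 243.15×6 + 1692.68×10 = 1358.56 + 1458.9 + 16926.8 = 19744.26
ΣP(t=0)·Q(t=0) = 97.04×12 + 243.15×6 + 1692.68×9 = 1164.48 + 1458.9 + 15234.12 = 17857.5
Index = 19744.26 / 17857.5 × 100 = 110.5656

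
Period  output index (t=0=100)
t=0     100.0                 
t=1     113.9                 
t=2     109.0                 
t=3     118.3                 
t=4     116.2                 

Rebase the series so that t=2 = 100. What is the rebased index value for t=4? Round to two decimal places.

106.61

Rebased(t=4) = 116.2 / 109.0 × 100 = 106.6055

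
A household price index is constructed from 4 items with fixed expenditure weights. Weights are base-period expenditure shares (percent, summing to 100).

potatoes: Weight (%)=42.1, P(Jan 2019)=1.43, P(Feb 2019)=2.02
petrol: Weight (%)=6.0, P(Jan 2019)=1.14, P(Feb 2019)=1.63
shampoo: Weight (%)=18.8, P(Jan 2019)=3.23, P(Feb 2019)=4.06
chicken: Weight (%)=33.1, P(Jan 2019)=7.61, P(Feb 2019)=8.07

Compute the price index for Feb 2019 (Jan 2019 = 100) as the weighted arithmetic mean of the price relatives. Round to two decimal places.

126.78

potatoes: 42.1 × (2.02/1.43) = 42.1 × 1.412587 = 59.4699
petrol: 6.0 × (1.63/1.14) = 6.0 × 1.429825 = 8.5789
shampoo: 18.8 × (4.06/3.23) = 18.8 × 1.256966 = 23.6310
chicken: 33.1 × (8.07/7.61) = 33.1 × 1.060447 = 35.1008
Index = Σ wᵢ·(p₁ᵢ/p₀ᵢ) = 59.4699 + 8.5789 + 23.6310 + 35.1008 = 126.7806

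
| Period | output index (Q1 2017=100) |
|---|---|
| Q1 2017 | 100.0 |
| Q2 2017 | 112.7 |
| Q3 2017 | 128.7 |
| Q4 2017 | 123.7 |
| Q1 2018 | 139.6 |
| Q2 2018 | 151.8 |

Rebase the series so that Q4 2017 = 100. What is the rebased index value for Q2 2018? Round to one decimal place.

122.7

Rebased(Q2 2018) = 151.8 / 123.7 × 100 = 122.7162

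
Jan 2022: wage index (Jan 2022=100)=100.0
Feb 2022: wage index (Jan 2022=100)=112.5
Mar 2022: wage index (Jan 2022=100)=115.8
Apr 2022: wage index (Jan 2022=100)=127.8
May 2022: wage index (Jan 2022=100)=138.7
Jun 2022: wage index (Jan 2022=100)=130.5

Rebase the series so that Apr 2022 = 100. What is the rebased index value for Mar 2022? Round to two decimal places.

Rebased(Mar 2022) = 115.8 / 127.8 × 100 = 90.6103

90.61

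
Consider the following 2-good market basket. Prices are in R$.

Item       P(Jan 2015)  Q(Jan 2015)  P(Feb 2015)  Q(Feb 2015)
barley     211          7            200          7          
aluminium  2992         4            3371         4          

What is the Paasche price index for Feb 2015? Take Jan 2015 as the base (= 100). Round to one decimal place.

110.7

Paasche price index uses current-period quantities as weights.
ΣP(Feb 2015)·Q(Feb 2015) = 200×7 + 3371×4 = 1400 + 13484 = 14884
ΣP(Jan 2015)·Q(Feb 2015) = 211×7 + 2992×4 = 1477 + 11968 = 13445
Index = 14884 / 13445 × 100 = 110.7029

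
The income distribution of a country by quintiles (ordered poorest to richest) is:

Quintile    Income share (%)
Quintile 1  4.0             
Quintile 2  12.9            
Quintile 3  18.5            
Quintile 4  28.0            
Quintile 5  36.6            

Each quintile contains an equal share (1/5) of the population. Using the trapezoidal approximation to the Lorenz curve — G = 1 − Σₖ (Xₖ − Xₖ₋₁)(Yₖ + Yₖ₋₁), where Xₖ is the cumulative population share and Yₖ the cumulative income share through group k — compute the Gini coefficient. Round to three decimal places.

0.321

Cumulative income shares Yₖ: 0.0400, 0.1690, 0.3540, 0.6340, 1.0000
Σ (Xₖ−Xₖ₋₁)(Yₖ+Yₖ₋₁) = (1/5)(0.0400+0.0000) + (1/5)(0.1690+0.0400) + (1/5)(0.3540+0.1690) + (1/5)(0.6340+0.3540) + (1/5)(1.0000+0.6340)
  = 0.0080 + 0.0418 + 0.1046 + 0.1976 + 0.3268 = 0.6788
G = 1 − 0.6788 = 0.3212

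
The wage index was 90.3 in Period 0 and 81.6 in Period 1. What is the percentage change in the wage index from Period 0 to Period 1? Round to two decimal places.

-9.63%

Change = (81.6 − 90.3) / 90.3 × 100
       = -8.7 / 90.3 × 100 = -9.6346%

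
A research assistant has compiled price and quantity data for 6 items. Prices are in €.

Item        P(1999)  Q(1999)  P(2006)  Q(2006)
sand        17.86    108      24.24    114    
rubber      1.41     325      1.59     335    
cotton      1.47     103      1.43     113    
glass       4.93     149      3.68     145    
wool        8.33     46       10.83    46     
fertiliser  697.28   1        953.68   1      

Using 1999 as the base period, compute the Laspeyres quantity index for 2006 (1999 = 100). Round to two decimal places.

Laspeyres quantity index uses base-period prices as weights.
ΣP(1999)·Q(2006) = 17.86×114 + 1.41×335 + 1.47×113 + 4.93×145 + 8.33×46 + 697.28×1 = 2036.04 + 472.35 + 166.11 + 714.85 + 383.18 + 697.28 = 4469.81
ΣP(1999)·Q(1999) = 17.86×108 + 1.41×325 + 1.47×103 + 4.93×149 + 8.33×46 + 697.28×1 = 1928.88 + 458.25 + 151.41 + 734.57 + 383.18 + 697.28 = 4353.57
Index = 4469.81 / 4353.57 × 100 = 102.6700

102.67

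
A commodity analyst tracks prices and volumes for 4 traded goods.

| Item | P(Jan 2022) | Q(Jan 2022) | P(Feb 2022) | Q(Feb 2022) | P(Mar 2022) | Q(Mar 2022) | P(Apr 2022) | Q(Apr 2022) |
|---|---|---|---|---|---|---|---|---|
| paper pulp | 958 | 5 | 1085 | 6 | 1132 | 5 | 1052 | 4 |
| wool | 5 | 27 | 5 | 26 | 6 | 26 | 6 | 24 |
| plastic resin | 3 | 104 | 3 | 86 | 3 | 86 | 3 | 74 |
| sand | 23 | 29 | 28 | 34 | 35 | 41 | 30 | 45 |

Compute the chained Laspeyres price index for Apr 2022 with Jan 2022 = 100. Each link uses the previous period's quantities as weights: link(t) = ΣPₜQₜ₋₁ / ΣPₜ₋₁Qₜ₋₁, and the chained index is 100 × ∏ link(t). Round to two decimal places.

Link Jan 2022→Feb 2022:
ΣP(Feb 2022)Q(Jan 2022) = 1085×5 + 5×27 + 3×104 + 28×29 = 5425 + 135 + 312 + 812 = 6684
ΣP(Jan 2022)Q(Jan 2022) = 958×5 + 5×27 + 3×104 + 23×29 = 4790 + 135 + 312 + 667 = 5904
link = 6684/5904 = 1.132114
Link Feb 2022→Mar 2022:
ΣP(Mar 2022)Q(Feb 2022) = 1132×6 + 6×26 + 3×86 + 35×34 = 6792 + 156 + 258 + 1190 = 8396
ΣP(Feb 2022)Q(Feb 2022) = 1085×6 + 5×26 + 3×86 + 28×34 = 6510 + 130 + 258 + 952 = 7850
link = 8396/7850 = 1.069554
Link Mar 2022→Apr 2022:
ΣP(Apr 2022)Q(Mar 2022) = 1052×5 + 6×26 + 3×86 + 30×41 = 5260 + 156 + 258 + 1230 = 6904
ΣP(Mar 2022)Q(Mar 2022) = 1132×5 + 6×26 + 3×86 + 35×41 = 5660 + 156 + 258 + 1435 = 7509
link = 6904/7509 = 0.919430
Chained index = 100 × 1.132114 × 1.069554 × 0.919430 = 111.3298

111.33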